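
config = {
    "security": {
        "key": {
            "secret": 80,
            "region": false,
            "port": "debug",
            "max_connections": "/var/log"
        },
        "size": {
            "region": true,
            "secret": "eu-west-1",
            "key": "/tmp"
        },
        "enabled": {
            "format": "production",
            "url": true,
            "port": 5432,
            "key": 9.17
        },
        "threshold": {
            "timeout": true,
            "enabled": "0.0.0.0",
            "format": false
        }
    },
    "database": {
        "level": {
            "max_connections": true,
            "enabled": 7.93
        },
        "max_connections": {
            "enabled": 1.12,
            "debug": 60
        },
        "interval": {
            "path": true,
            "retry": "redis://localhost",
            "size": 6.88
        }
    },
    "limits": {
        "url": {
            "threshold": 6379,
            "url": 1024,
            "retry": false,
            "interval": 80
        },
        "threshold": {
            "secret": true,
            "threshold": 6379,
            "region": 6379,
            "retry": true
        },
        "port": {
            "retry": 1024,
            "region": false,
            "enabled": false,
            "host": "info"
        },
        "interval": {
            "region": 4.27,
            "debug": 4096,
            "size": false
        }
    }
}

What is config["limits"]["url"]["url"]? 1024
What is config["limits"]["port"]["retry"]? 1024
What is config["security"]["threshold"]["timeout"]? True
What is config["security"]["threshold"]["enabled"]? "0.0.0.0"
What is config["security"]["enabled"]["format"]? "production"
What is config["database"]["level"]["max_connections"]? True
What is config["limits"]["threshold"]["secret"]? True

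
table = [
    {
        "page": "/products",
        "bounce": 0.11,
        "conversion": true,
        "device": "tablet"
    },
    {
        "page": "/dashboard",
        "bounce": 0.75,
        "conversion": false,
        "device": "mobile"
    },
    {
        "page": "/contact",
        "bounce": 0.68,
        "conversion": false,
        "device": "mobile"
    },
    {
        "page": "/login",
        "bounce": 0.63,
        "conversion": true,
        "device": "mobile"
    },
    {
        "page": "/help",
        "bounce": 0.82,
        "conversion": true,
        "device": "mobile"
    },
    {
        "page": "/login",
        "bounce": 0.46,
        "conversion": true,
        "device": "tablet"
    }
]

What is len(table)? 6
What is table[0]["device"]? "tablet"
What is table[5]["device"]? "tablet"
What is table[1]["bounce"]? 0.75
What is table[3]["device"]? "mobile"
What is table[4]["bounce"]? 0.82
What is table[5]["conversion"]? True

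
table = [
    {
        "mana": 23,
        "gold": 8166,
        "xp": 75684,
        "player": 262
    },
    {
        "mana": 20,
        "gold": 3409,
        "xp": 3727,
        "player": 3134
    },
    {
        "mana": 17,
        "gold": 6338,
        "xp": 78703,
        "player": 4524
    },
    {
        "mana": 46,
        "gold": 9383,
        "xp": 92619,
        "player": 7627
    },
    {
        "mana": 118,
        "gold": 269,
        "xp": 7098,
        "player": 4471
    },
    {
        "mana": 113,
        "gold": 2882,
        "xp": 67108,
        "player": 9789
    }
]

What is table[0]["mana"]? 23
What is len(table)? 6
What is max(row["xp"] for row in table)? 92619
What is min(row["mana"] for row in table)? 17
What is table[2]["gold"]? 6338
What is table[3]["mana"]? 46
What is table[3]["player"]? 7627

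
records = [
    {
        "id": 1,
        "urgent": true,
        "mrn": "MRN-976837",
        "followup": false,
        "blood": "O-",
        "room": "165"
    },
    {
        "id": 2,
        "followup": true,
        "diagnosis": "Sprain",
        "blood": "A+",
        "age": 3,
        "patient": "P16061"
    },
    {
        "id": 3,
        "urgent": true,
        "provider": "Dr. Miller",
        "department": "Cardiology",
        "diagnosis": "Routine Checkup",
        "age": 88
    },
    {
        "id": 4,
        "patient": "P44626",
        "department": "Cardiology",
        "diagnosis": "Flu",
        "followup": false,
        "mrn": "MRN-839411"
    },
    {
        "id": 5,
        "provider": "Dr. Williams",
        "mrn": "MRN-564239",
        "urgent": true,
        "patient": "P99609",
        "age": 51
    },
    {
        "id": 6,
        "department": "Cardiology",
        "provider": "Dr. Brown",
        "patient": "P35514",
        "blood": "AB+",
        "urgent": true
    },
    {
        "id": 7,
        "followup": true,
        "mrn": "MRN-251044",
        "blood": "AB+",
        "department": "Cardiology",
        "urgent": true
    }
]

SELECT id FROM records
[1, 2, 3, 4, 5, 6, 7]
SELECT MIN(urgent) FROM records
True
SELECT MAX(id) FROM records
7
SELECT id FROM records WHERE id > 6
[7]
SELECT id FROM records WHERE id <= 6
[1, 2, 3, 4, 5, 6]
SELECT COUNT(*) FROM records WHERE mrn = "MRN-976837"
1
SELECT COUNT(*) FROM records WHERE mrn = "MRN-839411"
1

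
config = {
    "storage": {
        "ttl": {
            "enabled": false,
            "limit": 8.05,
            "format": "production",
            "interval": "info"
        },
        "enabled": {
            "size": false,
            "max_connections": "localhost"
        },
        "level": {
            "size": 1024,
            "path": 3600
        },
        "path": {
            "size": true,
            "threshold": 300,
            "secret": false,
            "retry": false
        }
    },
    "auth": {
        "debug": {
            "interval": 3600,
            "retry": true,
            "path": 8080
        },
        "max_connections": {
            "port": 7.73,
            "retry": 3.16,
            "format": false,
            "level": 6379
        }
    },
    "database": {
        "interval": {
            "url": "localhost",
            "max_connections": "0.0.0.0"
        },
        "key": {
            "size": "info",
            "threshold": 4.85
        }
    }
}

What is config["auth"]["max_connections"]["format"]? False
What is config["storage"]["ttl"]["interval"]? "info"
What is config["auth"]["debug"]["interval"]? 3600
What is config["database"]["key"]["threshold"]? 4.85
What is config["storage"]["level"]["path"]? 3600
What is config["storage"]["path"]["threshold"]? 300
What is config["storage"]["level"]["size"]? 1024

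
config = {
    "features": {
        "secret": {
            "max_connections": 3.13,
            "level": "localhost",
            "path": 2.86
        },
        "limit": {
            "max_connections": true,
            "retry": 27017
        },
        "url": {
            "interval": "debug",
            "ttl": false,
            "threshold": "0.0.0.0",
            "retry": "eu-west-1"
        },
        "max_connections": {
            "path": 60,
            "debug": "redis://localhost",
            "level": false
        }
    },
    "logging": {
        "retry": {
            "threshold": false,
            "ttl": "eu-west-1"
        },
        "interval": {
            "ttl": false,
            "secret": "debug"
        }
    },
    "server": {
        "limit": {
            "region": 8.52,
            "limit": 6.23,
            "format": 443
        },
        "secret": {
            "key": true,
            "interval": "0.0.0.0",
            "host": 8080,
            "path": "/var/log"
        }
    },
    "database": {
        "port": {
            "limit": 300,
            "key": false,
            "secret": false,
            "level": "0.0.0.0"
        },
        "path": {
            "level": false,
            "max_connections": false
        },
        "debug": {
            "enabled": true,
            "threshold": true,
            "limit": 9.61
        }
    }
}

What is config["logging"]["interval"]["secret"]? "debug"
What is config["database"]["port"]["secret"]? False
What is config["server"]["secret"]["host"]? 8080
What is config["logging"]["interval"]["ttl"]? False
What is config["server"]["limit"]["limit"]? 6.23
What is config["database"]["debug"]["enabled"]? True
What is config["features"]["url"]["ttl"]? False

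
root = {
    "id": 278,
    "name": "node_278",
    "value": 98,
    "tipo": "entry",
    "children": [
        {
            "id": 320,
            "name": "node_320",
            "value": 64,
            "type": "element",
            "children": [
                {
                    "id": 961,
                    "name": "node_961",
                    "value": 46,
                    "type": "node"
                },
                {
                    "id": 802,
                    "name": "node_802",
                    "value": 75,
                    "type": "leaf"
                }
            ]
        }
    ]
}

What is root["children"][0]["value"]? 64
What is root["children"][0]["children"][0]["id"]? 961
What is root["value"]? 98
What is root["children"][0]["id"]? 320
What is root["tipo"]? "entry"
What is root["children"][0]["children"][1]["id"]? 802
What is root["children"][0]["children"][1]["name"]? "node_802"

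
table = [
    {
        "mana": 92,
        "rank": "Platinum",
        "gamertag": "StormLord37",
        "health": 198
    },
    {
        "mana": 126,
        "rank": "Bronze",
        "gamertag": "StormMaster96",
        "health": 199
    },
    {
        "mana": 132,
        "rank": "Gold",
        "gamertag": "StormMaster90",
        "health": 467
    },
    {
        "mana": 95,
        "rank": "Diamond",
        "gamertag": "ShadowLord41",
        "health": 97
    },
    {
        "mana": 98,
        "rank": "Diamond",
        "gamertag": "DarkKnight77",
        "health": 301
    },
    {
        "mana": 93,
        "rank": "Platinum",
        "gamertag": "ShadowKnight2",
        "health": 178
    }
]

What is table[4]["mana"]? 98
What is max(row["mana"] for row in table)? 132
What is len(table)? 6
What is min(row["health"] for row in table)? 97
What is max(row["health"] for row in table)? 467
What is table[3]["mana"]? 95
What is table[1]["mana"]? 126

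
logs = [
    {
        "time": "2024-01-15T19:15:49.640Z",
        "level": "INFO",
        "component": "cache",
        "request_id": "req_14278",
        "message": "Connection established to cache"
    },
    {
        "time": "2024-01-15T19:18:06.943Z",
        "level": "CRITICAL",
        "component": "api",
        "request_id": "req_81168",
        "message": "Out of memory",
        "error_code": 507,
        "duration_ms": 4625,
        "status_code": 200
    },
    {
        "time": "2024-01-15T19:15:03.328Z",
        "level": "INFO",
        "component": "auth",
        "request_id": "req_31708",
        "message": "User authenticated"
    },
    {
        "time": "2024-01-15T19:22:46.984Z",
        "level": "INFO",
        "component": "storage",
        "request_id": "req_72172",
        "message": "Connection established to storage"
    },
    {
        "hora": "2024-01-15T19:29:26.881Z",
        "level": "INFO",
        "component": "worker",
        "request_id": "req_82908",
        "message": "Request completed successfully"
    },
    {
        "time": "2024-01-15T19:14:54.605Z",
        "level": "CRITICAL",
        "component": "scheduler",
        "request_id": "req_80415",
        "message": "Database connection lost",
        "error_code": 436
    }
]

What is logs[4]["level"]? "INFO"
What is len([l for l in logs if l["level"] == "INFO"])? 4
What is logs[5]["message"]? "Database connection lost"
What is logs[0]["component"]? "cache"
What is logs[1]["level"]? "CRITICAL"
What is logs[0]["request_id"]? "req_14278"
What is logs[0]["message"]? "Connection established to cache"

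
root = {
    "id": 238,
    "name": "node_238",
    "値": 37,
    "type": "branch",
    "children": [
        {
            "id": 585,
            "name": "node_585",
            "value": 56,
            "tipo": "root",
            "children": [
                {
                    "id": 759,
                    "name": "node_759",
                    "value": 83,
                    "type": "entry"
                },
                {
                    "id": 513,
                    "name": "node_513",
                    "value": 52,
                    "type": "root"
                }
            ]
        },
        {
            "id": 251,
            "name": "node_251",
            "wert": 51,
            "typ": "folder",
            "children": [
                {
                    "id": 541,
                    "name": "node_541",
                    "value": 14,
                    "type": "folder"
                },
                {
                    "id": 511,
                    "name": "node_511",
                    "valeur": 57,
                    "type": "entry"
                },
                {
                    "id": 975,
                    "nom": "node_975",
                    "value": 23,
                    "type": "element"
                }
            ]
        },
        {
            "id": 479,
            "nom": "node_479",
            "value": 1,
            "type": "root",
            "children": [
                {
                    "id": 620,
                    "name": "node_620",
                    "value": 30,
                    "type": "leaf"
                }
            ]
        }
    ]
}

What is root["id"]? 238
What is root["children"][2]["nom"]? "node_479"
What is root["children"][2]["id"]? 479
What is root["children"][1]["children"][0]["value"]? 14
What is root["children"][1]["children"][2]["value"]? 23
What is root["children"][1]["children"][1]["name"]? "node_511"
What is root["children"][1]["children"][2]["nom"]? "node_975"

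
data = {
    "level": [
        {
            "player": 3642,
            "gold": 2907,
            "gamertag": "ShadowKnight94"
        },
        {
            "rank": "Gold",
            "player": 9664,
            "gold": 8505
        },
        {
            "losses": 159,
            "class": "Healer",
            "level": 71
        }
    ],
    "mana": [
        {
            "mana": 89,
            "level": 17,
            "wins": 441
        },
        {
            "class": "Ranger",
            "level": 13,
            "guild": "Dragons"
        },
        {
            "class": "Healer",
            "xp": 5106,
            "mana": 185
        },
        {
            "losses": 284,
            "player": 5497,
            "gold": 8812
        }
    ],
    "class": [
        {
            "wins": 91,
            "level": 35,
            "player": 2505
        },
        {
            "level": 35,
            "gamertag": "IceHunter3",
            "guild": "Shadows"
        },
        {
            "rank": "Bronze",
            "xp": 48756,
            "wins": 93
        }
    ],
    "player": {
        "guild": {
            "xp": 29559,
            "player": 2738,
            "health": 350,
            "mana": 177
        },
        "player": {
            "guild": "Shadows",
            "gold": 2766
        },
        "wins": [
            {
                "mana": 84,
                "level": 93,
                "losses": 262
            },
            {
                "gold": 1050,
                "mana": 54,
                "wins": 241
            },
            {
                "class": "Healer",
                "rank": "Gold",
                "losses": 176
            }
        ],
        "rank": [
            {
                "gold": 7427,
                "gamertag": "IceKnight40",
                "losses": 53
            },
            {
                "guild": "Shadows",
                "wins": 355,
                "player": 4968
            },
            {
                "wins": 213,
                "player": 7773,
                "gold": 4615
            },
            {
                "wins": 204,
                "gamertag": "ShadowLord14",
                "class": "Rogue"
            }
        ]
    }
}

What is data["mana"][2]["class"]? "Healer"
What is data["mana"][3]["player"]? 5497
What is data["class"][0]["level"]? 35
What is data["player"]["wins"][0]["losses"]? 262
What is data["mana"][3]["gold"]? 8812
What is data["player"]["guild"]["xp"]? 29559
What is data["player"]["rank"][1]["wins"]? 355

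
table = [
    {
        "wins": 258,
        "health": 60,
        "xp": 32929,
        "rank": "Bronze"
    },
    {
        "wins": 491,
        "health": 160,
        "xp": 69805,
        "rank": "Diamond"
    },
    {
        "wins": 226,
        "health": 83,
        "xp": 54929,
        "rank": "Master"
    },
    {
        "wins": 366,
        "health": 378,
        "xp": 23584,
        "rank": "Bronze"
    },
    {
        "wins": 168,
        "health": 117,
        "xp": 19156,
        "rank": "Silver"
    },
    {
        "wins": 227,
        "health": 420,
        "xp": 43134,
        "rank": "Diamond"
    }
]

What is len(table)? 6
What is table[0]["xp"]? 32929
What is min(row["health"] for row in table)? 60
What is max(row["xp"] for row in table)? 69805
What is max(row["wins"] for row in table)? 491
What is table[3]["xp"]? 23584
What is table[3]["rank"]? "Bronze"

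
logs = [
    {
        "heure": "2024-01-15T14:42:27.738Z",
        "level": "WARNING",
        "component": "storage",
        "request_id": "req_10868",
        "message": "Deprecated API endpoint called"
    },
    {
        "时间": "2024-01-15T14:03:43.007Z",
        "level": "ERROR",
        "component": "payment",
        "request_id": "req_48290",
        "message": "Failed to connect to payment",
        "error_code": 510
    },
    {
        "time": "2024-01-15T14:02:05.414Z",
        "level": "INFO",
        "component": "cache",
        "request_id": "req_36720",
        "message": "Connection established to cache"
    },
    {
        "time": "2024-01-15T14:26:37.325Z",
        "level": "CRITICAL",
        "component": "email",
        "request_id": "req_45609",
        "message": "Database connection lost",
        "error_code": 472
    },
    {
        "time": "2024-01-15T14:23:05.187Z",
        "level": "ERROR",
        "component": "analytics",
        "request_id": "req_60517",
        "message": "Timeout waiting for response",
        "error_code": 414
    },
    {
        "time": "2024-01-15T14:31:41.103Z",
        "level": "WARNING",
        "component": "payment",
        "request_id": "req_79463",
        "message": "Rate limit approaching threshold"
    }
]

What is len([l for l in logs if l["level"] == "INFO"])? 1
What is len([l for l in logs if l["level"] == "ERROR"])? 2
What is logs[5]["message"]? "Rate limit approaching threshold"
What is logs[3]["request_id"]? "req_45609"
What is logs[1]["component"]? "payment"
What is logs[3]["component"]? "email"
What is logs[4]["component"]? "analytics"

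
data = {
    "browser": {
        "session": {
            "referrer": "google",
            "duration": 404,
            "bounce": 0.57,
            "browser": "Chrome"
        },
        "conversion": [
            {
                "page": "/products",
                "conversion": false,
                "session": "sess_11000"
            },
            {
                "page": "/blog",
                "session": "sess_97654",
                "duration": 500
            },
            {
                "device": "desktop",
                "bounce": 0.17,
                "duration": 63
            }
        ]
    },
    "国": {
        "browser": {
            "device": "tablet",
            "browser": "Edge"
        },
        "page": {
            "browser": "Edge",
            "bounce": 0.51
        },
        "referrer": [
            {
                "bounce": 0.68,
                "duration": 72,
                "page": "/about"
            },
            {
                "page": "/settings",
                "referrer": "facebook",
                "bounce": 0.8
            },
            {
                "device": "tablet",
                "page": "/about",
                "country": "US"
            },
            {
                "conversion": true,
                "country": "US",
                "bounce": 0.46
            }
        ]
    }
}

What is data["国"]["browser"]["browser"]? "Edge"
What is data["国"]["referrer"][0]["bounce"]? 0.68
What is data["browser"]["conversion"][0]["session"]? "sess_11000"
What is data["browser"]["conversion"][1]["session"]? "sess_97654"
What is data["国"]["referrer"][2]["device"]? "tablet"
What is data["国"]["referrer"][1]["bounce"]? 0.8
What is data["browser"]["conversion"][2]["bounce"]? 0.17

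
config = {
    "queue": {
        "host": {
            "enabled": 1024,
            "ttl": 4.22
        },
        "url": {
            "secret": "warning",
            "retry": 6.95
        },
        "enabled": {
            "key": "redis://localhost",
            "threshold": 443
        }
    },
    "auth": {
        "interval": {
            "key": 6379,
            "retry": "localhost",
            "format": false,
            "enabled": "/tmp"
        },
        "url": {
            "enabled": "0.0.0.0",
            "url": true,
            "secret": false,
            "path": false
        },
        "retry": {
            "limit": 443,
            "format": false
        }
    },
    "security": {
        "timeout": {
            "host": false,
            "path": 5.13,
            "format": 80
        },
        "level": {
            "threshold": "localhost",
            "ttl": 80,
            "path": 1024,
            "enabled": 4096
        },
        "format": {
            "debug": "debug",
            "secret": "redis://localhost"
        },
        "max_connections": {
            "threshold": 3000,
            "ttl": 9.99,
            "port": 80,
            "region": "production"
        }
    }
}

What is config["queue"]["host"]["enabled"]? 1024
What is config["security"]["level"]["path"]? 1024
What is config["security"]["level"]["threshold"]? "localhost"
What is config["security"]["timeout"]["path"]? 5.13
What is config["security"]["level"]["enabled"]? 4096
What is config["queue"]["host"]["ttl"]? 4.22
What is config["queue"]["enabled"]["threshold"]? 443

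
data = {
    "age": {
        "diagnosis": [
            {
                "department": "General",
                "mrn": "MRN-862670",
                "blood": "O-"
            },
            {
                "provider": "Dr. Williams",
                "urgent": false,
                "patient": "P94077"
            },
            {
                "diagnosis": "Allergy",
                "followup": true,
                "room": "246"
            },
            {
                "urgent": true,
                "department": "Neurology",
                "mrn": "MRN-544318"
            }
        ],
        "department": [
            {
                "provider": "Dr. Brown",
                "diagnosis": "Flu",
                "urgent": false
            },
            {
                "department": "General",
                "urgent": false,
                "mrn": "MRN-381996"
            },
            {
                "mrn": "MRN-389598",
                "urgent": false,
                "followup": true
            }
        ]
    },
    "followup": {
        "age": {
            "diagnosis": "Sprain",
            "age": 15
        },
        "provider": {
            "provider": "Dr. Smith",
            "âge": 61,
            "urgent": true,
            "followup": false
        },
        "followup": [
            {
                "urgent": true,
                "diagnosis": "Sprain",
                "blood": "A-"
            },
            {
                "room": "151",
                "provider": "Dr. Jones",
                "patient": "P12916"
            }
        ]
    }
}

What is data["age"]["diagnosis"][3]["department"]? "Neurology"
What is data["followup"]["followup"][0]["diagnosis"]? "Sprain"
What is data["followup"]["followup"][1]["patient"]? "P12916"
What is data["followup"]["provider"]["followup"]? False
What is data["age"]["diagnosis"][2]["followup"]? True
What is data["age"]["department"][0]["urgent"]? False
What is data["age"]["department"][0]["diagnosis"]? "Flu"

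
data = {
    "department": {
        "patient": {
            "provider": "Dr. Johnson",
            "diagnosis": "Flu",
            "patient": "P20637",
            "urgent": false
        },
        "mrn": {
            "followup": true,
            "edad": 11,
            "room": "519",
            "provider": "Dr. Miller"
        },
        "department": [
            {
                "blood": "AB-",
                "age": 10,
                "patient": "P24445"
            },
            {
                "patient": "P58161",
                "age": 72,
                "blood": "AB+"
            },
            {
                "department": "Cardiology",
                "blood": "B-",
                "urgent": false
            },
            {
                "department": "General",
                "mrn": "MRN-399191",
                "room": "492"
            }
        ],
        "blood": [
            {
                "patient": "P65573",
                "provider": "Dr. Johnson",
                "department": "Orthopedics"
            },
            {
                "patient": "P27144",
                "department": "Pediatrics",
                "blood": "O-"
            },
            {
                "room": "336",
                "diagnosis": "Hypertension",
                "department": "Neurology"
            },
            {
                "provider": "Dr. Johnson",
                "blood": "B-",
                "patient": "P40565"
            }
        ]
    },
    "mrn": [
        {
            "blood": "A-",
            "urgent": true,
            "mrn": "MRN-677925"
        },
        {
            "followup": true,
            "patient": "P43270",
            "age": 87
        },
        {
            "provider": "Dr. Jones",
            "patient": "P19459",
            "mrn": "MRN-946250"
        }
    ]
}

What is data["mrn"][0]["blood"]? "A-"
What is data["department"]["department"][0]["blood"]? "AB-"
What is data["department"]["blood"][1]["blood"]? "O-"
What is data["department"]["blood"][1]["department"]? "Pediatrics"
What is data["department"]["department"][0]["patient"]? "P24445"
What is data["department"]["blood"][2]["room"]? "336"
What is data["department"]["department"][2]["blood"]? "B-"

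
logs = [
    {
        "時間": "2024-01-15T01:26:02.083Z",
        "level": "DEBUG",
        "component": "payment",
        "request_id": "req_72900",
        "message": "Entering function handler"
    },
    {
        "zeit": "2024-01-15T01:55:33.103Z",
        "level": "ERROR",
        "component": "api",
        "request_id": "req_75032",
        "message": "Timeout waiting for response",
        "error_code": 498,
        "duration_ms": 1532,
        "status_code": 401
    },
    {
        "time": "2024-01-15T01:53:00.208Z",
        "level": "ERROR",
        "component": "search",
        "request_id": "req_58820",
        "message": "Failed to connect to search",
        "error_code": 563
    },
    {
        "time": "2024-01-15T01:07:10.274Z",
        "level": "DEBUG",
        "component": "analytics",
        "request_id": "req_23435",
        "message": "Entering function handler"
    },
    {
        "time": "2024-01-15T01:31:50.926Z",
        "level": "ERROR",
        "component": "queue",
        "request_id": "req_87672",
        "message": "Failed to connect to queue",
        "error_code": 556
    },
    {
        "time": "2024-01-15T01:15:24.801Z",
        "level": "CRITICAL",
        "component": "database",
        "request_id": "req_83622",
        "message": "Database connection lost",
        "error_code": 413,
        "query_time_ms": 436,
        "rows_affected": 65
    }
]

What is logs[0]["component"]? "payment"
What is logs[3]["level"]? "DEBUG"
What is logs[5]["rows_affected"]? 65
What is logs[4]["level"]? "ERROR"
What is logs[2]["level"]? "ERROR"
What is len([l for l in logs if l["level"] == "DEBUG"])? 2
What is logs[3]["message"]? "Entering function handler"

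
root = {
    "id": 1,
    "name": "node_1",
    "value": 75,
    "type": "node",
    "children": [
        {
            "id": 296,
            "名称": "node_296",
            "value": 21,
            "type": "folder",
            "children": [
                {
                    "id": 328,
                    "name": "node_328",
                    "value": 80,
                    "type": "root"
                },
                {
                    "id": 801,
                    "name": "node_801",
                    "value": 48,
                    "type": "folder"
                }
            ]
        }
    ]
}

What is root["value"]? 75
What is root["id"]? 1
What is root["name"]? "node_1"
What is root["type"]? "node"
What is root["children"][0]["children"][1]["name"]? "node_801"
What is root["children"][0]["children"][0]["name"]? "node_328"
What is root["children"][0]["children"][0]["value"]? 80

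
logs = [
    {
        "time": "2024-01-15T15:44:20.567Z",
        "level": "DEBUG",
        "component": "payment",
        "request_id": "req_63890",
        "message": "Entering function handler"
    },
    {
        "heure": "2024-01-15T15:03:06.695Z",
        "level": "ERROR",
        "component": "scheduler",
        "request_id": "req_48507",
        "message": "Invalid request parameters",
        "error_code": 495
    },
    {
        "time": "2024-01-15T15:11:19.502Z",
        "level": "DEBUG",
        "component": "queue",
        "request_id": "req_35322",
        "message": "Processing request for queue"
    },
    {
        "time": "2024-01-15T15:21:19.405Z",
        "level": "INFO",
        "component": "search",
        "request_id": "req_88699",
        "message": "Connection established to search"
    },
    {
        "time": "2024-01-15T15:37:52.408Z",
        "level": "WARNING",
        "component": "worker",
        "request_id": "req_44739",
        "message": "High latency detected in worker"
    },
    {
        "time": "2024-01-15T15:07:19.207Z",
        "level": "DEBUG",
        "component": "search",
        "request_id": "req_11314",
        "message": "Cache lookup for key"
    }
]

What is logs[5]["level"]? "DEBUG"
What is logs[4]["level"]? "WARNING"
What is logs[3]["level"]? "INFO"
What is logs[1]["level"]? "ERROR"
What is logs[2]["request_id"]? "req_35322"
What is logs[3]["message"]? "Connection established to search"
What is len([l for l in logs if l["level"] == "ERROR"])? 1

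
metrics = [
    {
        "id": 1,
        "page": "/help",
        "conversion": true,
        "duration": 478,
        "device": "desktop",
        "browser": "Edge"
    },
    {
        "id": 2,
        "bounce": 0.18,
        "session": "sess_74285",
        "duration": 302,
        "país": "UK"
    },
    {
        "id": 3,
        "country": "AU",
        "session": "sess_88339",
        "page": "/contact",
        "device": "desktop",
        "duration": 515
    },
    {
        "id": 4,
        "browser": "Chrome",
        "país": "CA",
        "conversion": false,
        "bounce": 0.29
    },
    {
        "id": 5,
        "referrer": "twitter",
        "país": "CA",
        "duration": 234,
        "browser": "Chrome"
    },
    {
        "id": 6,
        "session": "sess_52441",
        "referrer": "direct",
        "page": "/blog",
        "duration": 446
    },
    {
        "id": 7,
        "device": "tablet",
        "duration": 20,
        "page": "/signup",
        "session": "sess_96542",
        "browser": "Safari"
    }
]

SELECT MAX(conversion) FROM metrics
True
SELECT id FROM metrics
[1, 2, 3, 4, 5, 6, 7]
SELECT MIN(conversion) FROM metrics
False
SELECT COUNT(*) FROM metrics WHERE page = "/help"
1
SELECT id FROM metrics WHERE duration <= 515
[1, 2, 3, 5, 6, 7]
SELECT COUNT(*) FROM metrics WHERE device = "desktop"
2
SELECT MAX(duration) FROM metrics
515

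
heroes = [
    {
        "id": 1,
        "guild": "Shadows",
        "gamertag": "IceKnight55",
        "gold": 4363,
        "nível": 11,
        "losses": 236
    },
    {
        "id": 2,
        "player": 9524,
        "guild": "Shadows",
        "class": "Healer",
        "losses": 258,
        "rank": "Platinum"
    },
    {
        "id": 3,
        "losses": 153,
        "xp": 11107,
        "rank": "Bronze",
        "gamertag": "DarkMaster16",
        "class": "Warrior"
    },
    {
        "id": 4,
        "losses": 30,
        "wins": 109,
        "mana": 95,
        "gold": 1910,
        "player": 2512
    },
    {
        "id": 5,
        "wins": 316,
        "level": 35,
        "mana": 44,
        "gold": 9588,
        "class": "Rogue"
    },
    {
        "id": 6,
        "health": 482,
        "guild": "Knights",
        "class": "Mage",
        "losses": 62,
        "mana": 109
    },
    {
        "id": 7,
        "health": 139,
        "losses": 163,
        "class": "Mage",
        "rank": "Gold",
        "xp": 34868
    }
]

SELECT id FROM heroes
[1, 2, 3, 4, 5, 6, 7]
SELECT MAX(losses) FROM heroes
258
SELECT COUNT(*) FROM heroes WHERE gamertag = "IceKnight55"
1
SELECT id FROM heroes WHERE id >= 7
[7]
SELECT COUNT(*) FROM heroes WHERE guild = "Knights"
1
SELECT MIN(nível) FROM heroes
11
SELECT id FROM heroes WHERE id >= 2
[2, 3, 4, 5, 6, 7]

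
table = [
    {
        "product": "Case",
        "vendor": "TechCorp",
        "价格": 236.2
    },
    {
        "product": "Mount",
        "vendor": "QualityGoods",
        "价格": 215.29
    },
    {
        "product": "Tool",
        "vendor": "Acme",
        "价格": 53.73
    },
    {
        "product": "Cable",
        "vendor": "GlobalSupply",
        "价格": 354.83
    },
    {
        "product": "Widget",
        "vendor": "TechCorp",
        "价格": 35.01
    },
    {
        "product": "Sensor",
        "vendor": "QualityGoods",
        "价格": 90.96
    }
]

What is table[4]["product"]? "Widget"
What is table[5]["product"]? "Sensor"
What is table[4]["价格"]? 35.01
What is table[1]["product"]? "Mount"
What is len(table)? 6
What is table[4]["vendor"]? "TechCorp"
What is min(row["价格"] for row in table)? 35.01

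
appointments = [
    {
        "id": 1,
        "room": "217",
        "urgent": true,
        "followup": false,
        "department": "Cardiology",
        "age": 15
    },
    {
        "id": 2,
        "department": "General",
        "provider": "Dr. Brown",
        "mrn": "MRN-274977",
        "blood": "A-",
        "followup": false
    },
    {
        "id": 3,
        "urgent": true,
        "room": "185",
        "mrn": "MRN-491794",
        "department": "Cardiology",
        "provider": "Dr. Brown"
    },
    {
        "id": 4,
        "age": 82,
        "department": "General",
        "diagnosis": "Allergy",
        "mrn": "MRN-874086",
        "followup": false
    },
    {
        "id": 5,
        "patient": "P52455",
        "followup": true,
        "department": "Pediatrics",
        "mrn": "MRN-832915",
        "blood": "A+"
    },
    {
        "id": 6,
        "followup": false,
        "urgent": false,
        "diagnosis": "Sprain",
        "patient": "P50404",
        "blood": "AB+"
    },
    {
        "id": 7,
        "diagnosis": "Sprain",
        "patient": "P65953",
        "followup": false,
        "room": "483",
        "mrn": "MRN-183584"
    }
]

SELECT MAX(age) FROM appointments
82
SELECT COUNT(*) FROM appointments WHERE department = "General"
2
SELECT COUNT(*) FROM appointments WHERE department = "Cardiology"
2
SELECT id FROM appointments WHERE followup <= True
[1, 2, 4, 5, 6, 7]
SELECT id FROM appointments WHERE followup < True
[1, 2, 4, 6, 7]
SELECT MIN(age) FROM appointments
15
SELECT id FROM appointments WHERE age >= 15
[1, 4]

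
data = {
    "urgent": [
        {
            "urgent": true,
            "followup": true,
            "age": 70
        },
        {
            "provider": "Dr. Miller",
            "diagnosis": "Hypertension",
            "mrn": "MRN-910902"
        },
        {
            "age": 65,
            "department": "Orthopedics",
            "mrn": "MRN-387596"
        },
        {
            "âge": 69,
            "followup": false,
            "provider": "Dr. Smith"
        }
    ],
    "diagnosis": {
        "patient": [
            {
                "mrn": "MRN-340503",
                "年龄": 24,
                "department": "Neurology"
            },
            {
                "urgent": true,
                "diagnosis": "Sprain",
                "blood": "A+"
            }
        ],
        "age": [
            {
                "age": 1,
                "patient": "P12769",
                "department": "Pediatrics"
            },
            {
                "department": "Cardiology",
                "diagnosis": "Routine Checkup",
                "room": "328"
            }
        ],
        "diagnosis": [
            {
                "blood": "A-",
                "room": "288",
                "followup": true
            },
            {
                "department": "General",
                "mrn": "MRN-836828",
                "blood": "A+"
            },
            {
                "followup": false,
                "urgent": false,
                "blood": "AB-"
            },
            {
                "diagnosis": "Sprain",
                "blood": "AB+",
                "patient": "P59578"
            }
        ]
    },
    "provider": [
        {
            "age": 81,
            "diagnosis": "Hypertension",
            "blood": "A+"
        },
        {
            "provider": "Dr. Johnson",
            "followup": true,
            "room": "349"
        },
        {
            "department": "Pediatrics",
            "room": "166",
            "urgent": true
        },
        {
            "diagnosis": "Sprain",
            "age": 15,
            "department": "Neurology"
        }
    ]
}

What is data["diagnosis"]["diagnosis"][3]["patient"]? "P59578"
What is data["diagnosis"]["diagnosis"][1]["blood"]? "A+"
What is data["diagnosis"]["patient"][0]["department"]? "Neurology"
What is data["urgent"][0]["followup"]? True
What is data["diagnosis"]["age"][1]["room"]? "328"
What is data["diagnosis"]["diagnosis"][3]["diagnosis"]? "Sprain"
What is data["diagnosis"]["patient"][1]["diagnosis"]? "Sprain"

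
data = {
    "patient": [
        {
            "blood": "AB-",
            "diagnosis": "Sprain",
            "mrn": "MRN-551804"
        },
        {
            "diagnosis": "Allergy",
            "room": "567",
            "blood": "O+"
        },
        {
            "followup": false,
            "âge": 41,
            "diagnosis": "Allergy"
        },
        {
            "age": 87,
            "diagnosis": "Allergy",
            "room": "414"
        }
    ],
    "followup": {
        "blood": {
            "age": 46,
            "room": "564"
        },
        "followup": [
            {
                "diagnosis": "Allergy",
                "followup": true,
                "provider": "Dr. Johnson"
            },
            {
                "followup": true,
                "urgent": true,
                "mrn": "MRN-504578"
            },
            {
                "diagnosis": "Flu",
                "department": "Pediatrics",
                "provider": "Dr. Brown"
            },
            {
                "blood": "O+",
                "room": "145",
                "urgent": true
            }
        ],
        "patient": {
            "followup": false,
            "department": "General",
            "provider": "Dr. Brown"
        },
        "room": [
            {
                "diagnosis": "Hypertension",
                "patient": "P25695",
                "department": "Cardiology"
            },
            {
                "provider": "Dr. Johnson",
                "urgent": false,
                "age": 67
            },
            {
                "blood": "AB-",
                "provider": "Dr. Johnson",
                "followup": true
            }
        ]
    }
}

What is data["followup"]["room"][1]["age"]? 67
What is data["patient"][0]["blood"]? "AB-"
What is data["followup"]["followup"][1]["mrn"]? "MRN-504578"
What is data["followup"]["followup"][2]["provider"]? "Dr. Brown"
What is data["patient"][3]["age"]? 87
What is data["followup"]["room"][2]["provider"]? "Dr. Johnson"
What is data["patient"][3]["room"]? "414"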